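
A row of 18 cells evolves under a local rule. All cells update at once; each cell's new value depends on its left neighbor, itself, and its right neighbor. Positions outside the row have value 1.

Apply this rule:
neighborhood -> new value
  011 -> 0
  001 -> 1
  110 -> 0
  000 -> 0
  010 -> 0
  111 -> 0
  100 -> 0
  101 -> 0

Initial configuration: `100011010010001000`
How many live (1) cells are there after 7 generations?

000100000100010001
001000001000100010
010000010001000100
000000100010001001
000001000100010010
000010001000100100
000100010001001001
count of 1: 5

5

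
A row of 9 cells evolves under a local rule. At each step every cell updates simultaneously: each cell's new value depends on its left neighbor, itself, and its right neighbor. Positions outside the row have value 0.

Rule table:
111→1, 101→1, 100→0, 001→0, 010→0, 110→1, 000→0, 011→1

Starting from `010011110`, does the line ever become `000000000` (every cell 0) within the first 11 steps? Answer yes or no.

step 1: 000011110
step 2: 000011110  (fixed point — unchanged through step 11)
step 11 is 000011110, still not uniform 0

no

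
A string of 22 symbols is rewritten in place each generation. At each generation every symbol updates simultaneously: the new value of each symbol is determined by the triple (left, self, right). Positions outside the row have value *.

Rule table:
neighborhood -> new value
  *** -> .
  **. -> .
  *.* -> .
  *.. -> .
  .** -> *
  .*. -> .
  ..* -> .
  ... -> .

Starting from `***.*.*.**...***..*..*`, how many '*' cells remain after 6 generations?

1

generation 1: ........*....*.......*
generation 2: .....................*
generation 3: .....................*  (fixed point — unchanged through generation 6)
count of *: 1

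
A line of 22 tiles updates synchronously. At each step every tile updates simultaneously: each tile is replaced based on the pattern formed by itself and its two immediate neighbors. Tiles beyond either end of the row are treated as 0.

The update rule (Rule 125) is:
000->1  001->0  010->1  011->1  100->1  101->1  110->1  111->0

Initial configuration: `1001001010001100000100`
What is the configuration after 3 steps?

1101101111101111110111
1111111000111000011101
1000001110101111010111

1000001110101111010111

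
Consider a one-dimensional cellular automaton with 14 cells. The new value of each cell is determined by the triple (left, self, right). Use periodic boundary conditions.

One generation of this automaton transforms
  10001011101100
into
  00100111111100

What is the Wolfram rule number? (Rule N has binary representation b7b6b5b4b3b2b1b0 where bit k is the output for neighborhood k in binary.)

position 7: 111 → 1  (bit 7 = 1)
position 8: 110 → 1  (bit 6 = 1)
position 5: 101 → 1  (bit 5 = 1)
position 1: 100 → 0  (bit 4 = 0)
position 6: 011 → 1  (bit 3 = 1)
position 0: 010 → 0  (bit 2 = 0)
position 3: 001 → 0  (bit 1 = 0)
position 2: 000 → 1  (bit 0 = 1)
bits b7..b0 = 11101001 = 233

233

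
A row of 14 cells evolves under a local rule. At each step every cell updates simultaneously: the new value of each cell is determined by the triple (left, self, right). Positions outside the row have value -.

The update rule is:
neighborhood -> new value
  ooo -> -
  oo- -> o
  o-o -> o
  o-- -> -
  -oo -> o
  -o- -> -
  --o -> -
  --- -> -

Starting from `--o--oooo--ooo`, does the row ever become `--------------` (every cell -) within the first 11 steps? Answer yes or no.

yes

step 1: -----o--o--o-o
step 2: ------------o-
step 3: --------------
all cells are - at step 3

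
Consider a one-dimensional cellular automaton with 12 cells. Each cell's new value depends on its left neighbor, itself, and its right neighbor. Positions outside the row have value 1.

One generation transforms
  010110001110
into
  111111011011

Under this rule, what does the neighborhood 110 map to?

At position 4 the neighborhood is 110; the next row has 1 there.

1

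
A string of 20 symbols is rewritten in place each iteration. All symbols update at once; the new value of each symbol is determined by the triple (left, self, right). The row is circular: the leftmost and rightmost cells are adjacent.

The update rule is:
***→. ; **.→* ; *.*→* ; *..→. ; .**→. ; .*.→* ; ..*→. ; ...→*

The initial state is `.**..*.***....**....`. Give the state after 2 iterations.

iteration 1: ..*..**..*.**..*.***
iteration 2: ..*...*..**.*..**..*

..*...*..**.*..**..*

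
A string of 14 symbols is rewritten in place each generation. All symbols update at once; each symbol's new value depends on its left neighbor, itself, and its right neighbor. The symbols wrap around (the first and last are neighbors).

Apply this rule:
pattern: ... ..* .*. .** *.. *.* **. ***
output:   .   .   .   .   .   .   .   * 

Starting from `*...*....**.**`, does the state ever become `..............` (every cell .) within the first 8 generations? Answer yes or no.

yes

generation 1: .............*
generation 2: ..............
all cells are . at generation 2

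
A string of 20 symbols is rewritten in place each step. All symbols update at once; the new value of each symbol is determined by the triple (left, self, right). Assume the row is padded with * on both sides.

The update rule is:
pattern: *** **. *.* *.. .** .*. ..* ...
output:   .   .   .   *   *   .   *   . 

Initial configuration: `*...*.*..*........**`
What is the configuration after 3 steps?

.*.*...**.*......**.
....*.**...*....**..
*..*..*.*.*.*..**.**

*..*..*.*.*.*..**.**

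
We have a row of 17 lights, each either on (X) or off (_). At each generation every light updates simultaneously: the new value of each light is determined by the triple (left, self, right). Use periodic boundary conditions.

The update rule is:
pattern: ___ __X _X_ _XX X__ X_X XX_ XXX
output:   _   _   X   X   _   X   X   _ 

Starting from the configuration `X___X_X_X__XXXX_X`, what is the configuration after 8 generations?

X___XXXXX__X__XXX
X___X___X__X__X__
X___X___X__X__X__  (fixed point — unchanged through generation 8)

X___X___X__X__X__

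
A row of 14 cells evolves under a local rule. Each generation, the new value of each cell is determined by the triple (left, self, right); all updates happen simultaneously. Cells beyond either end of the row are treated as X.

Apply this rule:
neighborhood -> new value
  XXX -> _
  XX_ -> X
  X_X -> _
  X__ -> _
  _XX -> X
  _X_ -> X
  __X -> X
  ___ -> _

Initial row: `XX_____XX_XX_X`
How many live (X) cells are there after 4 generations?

_X____XXX_XX_X
_X___XX_X_XX_X
_X__XXX_X_XX_X
_X_XX_X_X_XX_X
count of X: 8

8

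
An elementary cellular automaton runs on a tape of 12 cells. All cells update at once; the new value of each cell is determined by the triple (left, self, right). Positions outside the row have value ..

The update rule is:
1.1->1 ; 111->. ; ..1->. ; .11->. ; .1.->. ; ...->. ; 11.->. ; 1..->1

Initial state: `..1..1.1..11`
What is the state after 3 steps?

.....1..1.1.

...1..1.1...
....1..1.1..
.....1..1.1.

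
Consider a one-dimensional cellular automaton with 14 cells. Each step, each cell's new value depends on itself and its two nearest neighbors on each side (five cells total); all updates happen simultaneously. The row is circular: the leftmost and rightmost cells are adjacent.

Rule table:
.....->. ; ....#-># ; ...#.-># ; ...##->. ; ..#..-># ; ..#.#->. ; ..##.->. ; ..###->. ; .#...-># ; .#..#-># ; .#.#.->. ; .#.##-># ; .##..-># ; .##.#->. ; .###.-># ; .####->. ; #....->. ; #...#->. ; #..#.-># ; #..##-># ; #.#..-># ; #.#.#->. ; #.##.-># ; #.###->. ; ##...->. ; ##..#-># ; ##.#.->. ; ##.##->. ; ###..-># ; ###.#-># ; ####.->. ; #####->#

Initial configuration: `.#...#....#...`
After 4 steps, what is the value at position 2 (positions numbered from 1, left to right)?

.

step 1: ###.###.####.#
step 2: ..#..##....#..
step 3: #####.#..####.
step 4: ..#.#.###...#.
position 2 holds .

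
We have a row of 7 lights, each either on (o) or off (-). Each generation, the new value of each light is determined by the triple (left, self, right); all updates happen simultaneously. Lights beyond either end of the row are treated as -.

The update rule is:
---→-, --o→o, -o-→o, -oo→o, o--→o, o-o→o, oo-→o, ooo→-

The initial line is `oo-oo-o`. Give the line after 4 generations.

ooo-ooo

generation 1: ooooooo
generation 2: o-----o
generation 3: oo---oo
generation 4: ooo-ooo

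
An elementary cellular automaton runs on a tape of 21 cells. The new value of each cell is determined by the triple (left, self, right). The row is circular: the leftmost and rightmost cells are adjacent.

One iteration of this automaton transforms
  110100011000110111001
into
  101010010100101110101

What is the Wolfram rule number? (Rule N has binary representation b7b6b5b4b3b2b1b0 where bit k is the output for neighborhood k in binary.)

position 0: 111 → 1  (bit 7 = 1)
position 1: 110 → 0  (bit 6 = 0)
position 2: 101 → 1  (bit 5 = 1)
position 4: 100 → 1  (bit 4 = 1)
position 7: 011 → 1  (bit 3 = 1)
position 3: 010 → 0  (bit 2 = 0)
position 6: 001 → 0  (bit 1 = 0)
position 5: 000 → 0  (bit 0 = 0)
bits b7..b0 = 10111000 = 184

184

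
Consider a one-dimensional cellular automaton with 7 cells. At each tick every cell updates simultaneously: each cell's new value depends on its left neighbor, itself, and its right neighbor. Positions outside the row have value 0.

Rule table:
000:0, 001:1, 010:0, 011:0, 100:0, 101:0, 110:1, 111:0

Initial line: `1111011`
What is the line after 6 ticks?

0100000

0001001
0010010
0100100
1001000
0010000
0100000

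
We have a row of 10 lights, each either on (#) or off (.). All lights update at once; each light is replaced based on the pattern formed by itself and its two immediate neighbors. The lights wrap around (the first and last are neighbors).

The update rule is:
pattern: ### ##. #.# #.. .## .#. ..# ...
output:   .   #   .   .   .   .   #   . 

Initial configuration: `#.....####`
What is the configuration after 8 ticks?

#....#....
....#....#
...#....#.
..#....#..
.#....#...
#....#....  (repeats tick 1; period 5)
tick 8: ...#....#.

...#....#.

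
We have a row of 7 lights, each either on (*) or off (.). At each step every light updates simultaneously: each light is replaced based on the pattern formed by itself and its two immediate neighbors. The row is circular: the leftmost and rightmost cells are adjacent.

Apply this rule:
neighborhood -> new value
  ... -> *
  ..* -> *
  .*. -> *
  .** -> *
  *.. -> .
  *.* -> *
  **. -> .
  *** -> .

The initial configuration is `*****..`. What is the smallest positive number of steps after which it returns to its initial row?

*.....*
..*****
.**....
**..***
...**..
****..*
.....**
.*****.
**.....
*..****
..**...
***..**
....**.
*****..

14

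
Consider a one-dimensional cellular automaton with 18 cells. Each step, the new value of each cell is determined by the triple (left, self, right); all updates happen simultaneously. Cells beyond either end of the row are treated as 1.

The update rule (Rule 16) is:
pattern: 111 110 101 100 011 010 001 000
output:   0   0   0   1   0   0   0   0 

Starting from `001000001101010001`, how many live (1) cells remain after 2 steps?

3

100100000000001000
010010000000000100
count of 1: 3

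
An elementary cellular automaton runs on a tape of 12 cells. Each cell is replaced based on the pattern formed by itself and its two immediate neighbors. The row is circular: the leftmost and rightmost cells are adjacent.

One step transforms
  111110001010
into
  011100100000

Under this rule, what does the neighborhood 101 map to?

0

At position 9 the neighborhood is 101; the next row has 0 there.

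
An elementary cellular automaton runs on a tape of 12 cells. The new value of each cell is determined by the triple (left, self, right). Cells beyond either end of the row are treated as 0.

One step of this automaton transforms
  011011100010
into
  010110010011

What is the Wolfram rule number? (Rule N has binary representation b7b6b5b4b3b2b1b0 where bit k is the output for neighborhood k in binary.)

position 5: 111 → 0  (bit 7 = 0)
position 2: 110 → 0  (bit 6 = 0)
position 3: 101 → 1  (bit 5 = 1)
position 7: 100 → 1  (bit 4 = 1)
position 1: 011 → 1  (bit 3 = 1)
position 10: 010 → 1  (bit 2 = 1)
position 0: 001 → 0  (bit 1 = 0)
position 8: 000 → 0  (bit 0 = 0)
bits b7..b0 = 00111100 = 60

60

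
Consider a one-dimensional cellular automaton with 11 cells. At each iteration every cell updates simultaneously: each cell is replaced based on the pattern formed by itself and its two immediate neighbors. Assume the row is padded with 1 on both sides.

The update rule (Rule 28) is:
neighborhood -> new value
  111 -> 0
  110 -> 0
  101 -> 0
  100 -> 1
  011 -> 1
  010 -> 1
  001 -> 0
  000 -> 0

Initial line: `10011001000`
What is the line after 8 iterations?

01010101010

01010101100
01010101010
01010101010  (fixed point — unchanged through iteration 8)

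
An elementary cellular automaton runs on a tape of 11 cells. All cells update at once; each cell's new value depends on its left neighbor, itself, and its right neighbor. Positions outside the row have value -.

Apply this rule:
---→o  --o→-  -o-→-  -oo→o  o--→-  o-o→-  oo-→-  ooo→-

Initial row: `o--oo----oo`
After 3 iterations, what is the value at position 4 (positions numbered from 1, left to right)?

o

iteration 1: ---o--oo-o-
iteration 2: oo----o----
iteration 3: o--oo---ooo
position 4 holds o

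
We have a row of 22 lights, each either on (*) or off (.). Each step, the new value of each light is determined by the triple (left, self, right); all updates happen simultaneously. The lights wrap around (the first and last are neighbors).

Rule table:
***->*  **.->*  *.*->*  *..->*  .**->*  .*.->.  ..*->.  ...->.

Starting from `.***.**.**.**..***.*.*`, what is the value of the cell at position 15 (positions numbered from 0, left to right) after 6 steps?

*

step 1: **************.****.*.
step 2: ********************.*
step 3: **********************
step 4: **********************  (fixed point — unchanged through step 6)
position 15 holds *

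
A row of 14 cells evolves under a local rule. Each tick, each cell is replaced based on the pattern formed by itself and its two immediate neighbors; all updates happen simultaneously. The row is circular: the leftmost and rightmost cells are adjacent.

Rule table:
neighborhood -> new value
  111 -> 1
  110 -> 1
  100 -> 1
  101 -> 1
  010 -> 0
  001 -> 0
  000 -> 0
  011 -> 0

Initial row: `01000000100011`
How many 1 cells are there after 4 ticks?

10100000010001
11010000001000
01101000000100
00110100000010
count of 1: 4

4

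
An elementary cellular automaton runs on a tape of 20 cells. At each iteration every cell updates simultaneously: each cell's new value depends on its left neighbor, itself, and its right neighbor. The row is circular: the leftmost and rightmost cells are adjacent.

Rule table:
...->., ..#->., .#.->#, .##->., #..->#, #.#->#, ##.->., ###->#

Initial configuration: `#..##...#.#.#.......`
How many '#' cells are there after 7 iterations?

8

iteration 1: ##...#..######......
iteration 2: ..#..##..####.#.....
iteration 3: ..##...#..##.###....
iteration 4: ....#..##...#.#.#...
iteration 5: ....##...#..######..
iteration 6: ......#..##..####.#.
iteration 7: ......##...#..##.###
count of #: 8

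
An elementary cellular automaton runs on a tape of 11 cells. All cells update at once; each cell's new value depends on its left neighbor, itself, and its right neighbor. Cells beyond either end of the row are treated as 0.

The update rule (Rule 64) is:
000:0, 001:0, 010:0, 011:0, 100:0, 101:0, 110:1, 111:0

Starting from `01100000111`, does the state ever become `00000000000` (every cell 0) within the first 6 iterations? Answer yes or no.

00100000001
00000000000
all cells are 0 at iteration 2

yes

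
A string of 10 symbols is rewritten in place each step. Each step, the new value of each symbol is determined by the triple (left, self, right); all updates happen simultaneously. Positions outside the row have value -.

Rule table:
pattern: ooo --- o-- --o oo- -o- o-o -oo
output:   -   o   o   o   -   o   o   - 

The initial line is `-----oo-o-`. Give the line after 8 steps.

ooooo--ooo
-----oo---
ooooo--ooo  (repeats step 1; period 2)
step 8: -----oo---

-----oo---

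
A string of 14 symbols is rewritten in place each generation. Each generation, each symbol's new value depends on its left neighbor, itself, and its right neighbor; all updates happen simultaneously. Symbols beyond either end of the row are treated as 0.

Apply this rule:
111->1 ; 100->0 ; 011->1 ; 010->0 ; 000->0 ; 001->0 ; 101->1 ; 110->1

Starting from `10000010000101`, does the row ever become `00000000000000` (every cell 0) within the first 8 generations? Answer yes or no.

00000000000010
00000000000000
all cells are 0 at generation 2

yes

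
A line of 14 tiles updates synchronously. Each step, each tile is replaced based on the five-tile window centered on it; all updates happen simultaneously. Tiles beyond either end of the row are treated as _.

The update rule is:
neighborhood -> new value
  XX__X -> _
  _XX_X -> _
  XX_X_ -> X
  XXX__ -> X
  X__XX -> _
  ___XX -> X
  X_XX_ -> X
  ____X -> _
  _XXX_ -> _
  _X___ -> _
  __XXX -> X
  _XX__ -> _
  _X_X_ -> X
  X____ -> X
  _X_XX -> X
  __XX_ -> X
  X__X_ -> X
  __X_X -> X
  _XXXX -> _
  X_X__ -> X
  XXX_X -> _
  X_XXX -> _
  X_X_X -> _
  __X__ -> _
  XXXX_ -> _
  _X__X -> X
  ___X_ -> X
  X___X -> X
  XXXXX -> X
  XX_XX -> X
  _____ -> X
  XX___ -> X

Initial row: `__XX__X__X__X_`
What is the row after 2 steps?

_XX__X_XX_XX__
XX__XXXX_XX_XX

XX__XXXX_XX_XX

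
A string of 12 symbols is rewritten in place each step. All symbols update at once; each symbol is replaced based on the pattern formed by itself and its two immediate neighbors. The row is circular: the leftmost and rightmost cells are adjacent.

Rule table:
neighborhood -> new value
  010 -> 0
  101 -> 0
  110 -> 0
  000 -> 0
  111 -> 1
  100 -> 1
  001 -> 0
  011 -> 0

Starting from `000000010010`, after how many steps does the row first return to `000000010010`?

12

000000001001
100000000100
010000000010
001000000001
100100000000
010010000000
001001000000
000100100000
000010010000
000001001000
000000100100
000000010010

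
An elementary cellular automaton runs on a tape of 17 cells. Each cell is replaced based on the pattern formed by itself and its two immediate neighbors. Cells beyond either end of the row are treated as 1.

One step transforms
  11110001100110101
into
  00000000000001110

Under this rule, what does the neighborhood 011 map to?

0

At position 7 the neighborhood is 011; the next row has 0 there.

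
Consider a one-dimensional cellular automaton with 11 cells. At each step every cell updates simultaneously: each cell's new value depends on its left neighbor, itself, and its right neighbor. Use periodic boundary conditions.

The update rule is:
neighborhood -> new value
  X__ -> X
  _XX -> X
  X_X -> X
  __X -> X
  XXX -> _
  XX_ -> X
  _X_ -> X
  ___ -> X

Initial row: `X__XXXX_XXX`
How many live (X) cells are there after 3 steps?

XXXX__XXX__
X__XXXX_XXX  (repeats step 0; period 2)
step 3: XXXX__XXX__
count of X: 7

7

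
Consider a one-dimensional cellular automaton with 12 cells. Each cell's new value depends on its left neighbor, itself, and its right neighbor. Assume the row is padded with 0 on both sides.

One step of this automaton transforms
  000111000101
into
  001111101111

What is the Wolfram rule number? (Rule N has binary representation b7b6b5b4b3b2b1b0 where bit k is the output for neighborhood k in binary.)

254

position 4: 111 → 1  (bit 7 = 1)
position 5: 110 → 1  (bit 6 = 1)
position 10: 101 → 1  (bit 5 = 1)
position 6: 100 → 1  (bit 4 = 1)
position 3: 011 → 1  (bit 3 = 1)
position 9: 010 → 1  (bit 2 = 1)
position 2: 001 → 1  (bit 1 = 1)
position 0: 000 → 0  (bit 0 = 0)
bits b7..b0 = 11111110 = 254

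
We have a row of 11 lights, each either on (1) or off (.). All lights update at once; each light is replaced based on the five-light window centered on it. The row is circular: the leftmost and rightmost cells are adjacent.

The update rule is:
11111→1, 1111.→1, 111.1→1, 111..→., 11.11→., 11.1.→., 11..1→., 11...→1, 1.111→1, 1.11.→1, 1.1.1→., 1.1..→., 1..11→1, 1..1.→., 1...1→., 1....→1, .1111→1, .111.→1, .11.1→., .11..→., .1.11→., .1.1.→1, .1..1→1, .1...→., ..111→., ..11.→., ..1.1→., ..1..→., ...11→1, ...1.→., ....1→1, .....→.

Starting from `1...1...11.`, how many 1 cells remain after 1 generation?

1

.......1...
count of 1: 1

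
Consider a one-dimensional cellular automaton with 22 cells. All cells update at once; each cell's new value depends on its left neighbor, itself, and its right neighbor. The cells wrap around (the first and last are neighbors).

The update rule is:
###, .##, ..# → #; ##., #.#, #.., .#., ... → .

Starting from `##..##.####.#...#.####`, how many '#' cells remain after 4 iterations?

11

#..##..###.....#..####
..##..###.....#..#####
.##..###.....#..#####.
##..###.....#..#####..
count of #: 11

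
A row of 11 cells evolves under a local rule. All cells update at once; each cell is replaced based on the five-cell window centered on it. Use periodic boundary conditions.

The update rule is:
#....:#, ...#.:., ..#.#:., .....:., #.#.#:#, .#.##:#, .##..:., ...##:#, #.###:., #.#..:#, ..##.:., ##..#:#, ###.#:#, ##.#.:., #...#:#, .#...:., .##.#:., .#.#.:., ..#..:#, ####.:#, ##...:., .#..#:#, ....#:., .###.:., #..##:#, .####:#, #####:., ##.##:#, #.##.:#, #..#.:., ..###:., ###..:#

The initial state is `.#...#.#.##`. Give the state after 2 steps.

step 1: .#.#...###.
step 2: ...#.##..##

...#.##..##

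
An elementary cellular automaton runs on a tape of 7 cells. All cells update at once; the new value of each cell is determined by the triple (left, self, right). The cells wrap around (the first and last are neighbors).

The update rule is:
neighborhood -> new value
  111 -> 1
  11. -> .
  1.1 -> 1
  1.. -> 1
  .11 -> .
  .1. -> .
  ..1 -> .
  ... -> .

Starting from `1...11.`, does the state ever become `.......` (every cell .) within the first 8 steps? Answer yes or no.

no

.1....1
1.1....
.1.1...
..1.1..
...1.1.
....1.1
1....1.
.1....1
step 8 is .1....1, still not uniform .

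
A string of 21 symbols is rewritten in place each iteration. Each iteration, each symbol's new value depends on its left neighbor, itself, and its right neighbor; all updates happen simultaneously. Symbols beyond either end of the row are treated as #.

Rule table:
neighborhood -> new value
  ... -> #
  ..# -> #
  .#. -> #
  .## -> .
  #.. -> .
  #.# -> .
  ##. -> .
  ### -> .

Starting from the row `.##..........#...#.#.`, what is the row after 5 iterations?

....##########.###.#.
.###...............#.
.....###############.
.####................
......###############

......###############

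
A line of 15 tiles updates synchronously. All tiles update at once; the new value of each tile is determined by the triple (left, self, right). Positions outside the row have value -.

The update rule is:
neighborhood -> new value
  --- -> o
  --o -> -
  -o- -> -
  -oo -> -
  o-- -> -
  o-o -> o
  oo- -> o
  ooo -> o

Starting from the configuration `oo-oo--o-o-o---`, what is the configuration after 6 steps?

step 1: -oo-o---o-o--oo
step 2: --oo--o--o----o
step 3: o--o-------oo--
step 4: -----ooooo--o-o
step 5: oooo--oooo---o-
step 6: -ooo---ooo-o---

-ooo---ooo-o---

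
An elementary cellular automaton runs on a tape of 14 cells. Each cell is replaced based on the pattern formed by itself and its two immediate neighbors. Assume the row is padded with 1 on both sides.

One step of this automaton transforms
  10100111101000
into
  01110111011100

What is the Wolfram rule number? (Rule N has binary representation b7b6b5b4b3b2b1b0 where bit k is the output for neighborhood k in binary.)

position 6: 111 → 1  (bit 7 = 1)
position 0: 110 → 0  (bit 6 = 0)
position 1: 101 → 1  (bit 5 = 1)
position 3: 100 → 1  (bit 4 = 1)
position 5: 011 → 1  (bit 3 = 1)
position 2: 010 → 1  (bit 2 = 1)
position 4: 001 → 0  (bit 1 = 0)
position 12: 000 → 0  (bit 0 = 0)
bits b7..b0 = 10111100 = 188

188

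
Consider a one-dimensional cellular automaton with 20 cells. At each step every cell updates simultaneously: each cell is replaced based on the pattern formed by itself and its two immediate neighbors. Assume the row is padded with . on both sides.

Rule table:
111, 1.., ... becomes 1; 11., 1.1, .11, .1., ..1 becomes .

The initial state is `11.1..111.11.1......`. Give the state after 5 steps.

111..1..1..11..11111

....1..1......111111
111..1..11111..1111.
.1.1..1..111.1..11.1
....1..1..1...1.....
111..1..1..11..11111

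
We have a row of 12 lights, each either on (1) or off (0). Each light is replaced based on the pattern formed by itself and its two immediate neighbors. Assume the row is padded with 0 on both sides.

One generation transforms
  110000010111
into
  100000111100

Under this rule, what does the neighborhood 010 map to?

At position 7 the neighborhood is 010; the next row has 1 there.

1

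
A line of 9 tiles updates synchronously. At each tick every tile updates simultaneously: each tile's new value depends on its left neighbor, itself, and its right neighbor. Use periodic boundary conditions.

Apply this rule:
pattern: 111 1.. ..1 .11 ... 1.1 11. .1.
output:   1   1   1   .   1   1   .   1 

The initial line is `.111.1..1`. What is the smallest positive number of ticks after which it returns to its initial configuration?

6

1.1.11111
.111.1111
1.1.1.11.
111111..1
11111.11.
.111.1..1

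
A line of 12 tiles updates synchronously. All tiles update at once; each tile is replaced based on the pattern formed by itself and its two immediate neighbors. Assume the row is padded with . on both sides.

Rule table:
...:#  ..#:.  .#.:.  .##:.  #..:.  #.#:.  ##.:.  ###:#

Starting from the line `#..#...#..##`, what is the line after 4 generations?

.........#..

.....#......
####...#####
.##..#..###.
.........#..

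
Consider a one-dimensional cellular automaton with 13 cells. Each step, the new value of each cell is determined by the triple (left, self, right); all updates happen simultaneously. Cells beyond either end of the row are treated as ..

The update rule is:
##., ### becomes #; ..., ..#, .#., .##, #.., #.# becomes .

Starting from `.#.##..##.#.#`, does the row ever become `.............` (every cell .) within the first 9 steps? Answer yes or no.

yes

step 1: ....#...#....
step 2: .............
all cells are . at step 2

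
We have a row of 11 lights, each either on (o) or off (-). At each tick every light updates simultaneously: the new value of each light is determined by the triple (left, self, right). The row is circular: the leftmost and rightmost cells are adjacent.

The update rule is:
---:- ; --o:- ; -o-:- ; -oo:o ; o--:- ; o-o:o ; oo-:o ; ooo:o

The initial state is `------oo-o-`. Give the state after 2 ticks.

------ooo--
------ooo--

------ooo--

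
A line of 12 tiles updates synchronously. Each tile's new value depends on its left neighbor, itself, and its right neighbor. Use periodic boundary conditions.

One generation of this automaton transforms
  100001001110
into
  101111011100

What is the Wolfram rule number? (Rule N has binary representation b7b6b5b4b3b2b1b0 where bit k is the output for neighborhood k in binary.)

143

position 9: 111 → 1  (bit 7 = 1)
position 10: 110 → 0  (bit 6 = 0)
position 11: 101 → 0  (bit 5 = 0)
position 1: 100 → 0  (bit 4 = 0)
position 8: 011 → 1  (bit 3 = 1)
position 0: 010 → 1  (bit 2 = 1)
position 4: 001 → 1  (bit 1 = 1)
position 2: 000 → 1  (bit 0 = 1)
bits b7..b0 = 10001111 = 143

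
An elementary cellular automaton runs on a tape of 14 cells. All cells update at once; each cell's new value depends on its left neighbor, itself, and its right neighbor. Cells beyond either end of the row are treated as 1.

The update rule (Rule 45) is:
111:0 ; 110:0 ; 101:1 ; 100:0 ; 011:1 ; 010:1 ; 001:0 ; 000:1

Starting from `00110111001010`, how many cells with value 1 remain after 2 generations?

6

generation 1: 00101100001111
generation 2: 00111001101000
count of 1: 6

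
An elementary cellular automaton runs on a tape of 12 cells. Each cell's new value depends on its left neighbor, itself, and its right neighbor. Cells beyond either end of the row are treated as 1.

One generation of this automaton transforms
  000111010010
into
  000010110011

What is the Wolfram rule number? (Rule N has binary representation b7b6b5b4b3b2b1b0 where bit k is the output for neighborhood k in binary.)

164

position 4: 111 → 1  (bit 7 = 1)
position 5: 110 → 0  (bit 6 = 0)
position 6: 101 → 1  (bit 5 = 1)
position 0: 100 → 0  (bit 4 = 0)
position 3: 011 → 0  (bit 3 = 0)
position 7: 010 → 1  (bit 2 = 1)
position 2: 001 → 0  (bit 1 = 0)
position 1: 000 → 0  (bit 0 = 0)
bits b7..b0 = 10100100 = 164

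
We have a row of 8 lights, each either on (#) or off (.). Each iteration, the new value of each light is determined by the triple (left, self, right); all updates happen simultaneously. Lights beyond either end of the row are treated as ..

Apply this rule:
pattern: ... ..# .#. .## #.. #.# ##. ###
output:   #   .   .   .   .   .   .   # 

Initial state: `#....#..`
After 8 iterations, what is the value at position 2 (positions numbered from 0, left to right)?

.

..##...#
#....#..  (repeats iteration 0; period 2)
iteration 8: #....#..
position 2 holds .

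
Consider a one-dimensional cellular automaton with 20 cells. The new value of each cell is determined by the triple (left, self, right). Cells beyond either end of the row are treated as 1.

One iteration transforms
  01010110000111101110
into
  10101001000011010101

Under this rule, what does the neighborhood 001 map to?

At position 10 the neighborhood is 001; the next row has 0 there.

0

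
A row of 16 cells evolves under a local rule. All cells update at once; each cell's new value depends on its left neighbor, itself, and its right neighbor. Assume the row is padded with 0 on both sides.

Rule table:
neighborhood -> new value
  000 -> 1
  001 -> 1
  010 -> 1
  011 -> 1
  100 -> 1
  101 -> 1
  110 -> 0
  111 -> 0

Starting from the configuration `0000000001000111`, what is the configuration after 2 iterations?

1111111111111100
1000000000000011

1000000000000011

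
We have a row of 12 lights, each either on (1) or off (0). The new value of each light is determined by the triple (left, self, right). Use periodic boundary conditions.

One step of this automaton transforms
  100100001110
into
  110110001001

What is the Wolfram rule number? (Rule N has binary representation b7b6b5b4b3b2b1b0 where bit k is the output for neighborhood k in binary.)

position 9: 111 → 0  (bit 7 = 0)
position 10: 110 → 0  (bit 6 = 0)
position 11: 101 → 1  (bit 5 = 1)
position 1: 100 → 1  (bit 4 = 1)
position 8: 011 → 1  (bit 3 = 1)
position 0: 010 → 1  (bit 2 = 1)
position 2: 001 → 0  (bit 1 = 0)
position 5: 000 → 0  (bit 0 = 0)
bits b7..b0 = 00111100 = 60

60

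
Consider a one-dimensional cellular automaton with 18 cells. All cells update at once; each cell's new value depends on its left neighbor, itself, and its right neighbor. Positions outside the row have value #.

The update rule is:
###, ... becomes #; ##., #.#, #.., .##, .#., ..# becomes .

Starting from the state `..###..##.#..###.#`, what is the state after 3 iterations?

...#..######..#...

...#..........#...
.#...########...#.
...#..######..#...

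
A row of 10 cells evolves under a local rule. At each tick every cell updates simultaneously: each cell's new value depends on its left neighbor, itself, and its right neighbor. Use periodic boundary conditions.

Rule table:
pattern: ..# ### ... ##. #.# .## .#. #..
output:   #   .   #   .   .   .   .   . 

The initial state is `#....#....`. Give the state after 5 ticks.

##..###..#

tick 1: ..###..###
tick 2: .#....#...
tick 3: #..###..##
tick 4: ..#....#..
tick 5: ##..###..#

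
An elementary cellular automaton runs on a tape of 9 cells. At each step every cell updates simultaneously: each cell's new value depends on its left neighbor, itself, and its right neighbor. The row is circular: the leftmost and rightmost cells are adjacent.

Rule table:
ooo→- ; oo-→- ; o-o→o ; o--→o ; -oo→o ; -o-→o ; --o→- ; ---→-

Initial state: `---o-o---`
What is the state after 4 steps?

o--o-o-o-

step 1: ---oooo--
step 2: ---o---o-
step 3: ---oo--oo
step 4: o--o-o-o-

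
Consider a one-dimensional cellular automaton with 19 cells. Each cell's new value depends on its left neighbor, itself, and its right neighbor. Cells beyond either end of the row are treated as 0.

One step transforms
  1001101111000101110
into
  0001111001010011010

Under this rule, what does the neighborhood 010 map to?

At position 0 the neighborhood is 010; the next row has 0 there.

0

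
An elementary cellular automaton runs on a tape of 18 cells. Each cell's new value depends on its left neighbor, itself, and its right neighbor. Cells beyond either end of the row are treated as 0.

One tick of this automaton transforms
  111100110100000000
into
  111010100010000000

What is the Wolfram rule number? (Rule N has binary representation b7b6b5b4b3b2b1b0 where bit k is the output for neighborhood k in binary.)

position 1: 111 → 1  (bit 7 = 1)
position 3: 110 → 0  (bit 6 = 0)
position 8: 101 → 0  (bit 5 = 0)
position 4: 100 → 1  (bit 4 = 1)
position 0: 011 → 1  (bit 3 = 1)
position 9: 010 → 0  (bit 2 = 0)
position 5: 001 → 0  (bit 1 = 0)
position 11: 000 → 0  (bit 0 = 0)
bits b7..b0 = 10011000 = 152

152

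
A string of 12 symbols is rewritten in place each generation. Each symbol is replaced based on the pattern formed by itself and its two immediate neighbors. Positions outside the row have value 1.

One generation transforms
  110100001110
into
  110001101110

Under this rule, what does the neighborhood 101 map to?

At position 2 the neighborhood is 101; the next row has 0 there.

0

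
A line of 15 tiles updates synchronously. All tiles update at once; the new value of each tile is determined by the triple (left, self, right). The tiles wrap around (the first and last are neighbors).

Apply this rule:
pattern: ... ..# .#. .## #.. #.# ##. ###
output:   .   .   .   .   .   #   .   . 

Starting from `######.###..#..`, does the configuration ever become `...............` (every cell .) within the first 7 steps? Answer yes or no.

......#........
...............
all cells are . at step 2

yes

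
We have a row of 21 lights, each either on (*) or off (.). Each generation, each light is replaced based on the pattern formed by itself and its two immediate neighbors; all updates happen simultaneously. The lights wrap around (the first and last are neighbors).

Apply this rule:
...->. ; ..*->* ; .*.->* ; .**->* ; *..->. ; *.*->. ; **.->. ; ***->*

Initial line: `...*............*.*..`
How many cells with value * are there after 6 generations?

generation 1: ..**...........**.*..
generation 2: .**...........**..*..
generation 3: **...........**..**..
generation 4: *...........**..**..*
generation 5: ...........**..**..**
generation 6: ..........**..**..**.
count of *: 6

6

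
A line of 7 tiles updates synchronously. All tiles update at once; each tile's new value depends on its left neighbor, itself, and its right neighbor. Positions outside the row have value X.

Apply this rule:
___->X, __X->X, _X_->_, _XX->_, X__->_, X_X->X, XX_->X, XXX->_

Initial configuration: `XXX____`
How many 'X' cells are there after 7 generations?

4

__X_XXX
_X_X___
X_X__XX
XX__X__
_X_X__X
X_X__X_
XX__X_X
count of X: 4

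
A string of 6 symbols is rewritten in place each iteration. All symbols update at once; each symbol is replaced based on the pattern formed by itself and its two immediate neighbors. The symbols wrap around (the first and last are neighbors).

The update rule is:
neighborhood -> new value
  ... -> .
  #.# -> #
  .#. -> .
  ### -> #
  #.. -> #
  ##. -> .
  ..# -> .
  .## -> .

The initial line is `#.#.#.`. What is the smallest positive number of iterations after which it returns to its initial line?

.#.#.#
#.#.#.

2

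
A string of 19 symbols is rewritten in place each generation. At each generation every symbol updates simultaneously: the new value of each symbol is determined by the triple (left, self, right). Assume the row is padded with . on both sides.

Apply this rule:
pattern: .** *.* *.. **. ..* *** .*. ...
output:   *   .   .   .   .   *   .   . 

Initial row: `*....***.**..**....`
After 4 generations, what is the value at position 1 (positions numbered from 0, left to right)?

.....**..*...*.....
.....*.............
...................
...................
position 1 holds .

.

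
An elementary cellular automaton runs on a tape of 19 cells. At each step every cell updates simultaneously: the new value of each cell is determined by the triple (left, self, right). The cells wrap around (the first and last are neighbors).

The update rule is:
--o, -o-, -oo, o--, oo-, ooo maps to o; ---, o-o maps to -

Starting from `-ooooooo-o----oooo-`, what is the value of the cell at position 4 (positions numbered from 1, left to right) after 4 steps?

oooooooo-oo--oooooo
oooooooo-oooooooooo
oooooooo-oooooooooo  (fixed point — unchanged through step 4)
position 4 holds o

o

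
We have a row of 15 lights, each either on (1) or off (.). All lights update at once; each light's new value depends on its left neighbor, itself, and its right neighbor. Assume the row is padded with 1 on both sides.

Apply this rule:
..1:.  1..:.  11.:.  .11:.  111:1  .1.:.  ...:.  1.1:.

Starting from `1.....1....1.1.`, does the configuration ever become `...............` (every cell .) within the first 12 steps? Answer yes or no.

...............
all cells are . at step 1

yes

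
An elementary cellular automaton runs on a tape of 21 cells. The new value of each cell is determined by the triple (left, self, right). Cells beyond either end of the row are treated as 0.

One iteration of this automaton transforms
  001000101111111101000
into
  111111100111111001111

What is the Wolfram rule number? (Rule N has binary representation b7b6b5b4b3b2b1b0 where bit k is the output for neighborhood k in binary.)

151

position 9: 111 → 1  (bit 7 = 1)
position 15: 110 → 0  (bit 6 = 0)
position 7: 101 → 0  (bit 5 = 0)
position 3: 100 → 1  (bit 4 = 1)
position 8: 011 → 0  (bit 3 = 0)
position 2: 010 → 1  (bit 2 = 1)
position 1: 001 → 1  (bit 1 = 1)
position 0: 000 → 1  (bit 0 = 1)
bits b7..b0 = 10010111 = 151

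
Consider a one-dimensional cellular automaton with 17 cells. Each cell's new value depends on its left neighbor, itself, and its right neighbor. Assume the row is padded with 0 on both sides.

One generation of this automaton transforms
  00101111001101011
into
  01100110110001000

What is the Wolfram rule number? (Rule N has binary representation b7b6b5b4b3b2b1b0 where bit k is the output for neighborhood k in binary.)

150

position 5: 111 → 1  (bit 7 = 1)
position 7: 110 → 0  (bit 6 = 0)
position 3: 101 → 0  (bit 5 = 0)
position 8: 100 → 1  (bit 4 = 1)
position 4: 011 → 0  (bit 3 = 0)
position 2: 010 → 1  (bit 2 = 1)
position 1: 001 → 1  (bit 1 = 1)
position 0: 000 → 0  (bit 0 = 0)
bits b7..b0 = 10010110 = 150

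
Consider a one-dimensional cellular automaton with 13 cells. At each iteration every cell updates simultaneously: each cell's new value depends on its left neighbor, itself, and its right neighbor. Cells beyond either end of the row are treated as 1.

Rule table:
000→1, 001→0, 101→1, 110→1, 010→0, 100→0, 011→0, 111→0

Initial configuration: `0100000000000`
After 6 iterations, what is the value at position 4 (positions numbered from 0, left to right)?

0

1001111111110
1000000000011
1011111111000
1100000001010
0101111100101
1010000100010
position 4 holds 0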